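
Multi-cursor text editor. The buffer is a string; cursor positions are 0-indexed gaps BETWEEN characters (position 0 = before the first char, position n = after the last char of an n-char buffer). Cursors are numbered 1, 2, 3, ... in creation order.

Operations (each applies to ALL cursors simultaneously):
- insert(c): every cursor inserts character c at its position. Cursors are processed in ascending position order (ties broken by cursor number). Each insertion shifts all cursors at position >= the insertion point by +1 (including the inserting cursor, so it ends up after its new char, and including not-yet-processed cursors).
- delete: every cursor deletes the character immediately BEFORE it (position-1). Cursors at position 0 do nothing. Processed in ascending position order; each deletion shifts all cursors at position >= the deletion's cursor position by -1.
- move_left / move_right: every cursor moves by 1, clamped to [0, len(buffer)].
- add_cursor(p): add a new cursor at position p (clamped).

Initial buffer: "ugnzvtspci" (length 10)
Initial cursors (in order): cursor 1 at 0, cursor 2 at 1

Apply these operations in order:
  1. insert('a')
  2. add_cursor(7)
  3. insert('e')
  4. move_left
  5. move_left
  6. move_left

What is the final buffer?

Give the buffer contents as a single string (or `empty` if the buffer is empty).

Answer: aeuaegnzvetspci

Derivation:
After op 1 (insert('a')): buffer="auagnzvtspci" (len 12), cursors c1@1 c2@3, authorship 1.2.........
After op 2 (add_cursor(7)): buffer="auagnzvtspci" (len 12), cursors c1@1 c2@3 c3@7, authorship 1.2.........
After op 3 (insert('e')): buffer="aeuaegnzvetspci" (len 15), cursors c1@2 c2@5 c3@10, authorship 11.22....3.....
After op 4 (move_left): buffer="aeuaegnzvetspci" (len 15), cursors c1@1 c2@4 c3@9, authorship 11.22....3.....
After op 5 (move_left): buffer="aeuaegnzvetspci" (len 15), cursors c1@0 c2@3 c3@8, authorship 11.22....3.....
After op 6 (move_left): buffer="aeuaegnzvetspci" (len 15), cursors c1@0 c2@2 c3@7, authorship 11.22....3.....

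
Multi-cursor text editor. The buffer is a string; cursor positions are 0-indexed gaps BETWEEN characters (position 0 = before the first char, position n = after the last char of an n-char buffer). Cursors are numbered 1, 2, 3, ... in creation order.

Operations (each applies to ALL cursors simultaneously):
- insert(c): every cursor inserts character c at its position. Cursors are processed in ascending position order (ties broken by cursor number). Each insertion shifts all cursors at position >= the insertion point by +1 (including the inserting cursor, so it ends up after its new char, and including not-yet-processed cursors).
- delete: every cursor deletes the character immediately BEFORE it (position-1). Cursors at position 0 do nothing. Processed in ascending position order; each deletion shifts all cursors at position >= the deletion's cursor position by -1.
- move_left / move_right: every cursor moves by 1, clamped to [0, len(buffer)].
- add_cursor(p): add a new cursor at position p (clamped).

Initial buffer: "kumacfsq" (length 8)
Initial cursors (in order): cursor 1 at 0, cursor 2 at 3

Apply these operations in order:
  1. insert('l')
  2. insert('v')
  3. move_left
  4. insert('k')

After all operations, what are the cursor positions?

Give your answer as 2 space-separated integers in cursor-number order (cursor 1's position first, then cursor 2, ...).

Answer: 2 8

Derivation:
After op 1 (insert('l')): buffer="lkumlacfsq" (len 10), cursors c1@1 c2@5, authorship 1...2.....
After op 2 (insert('v')): buffer="lvkumlvacfsq" (len 12), cursors c1@2 c2@7, authorship 11...22.....
After op 3 (move_left): buffer="lvkumlvacfsq" (len 12), cursors c1@1 c2@6, authorship 11...22.....
After op 4 (insert('k')): buffer="lkvkumlkvacfsq" (len 14), cursors c1@2 c2@8, authorship 111...222.....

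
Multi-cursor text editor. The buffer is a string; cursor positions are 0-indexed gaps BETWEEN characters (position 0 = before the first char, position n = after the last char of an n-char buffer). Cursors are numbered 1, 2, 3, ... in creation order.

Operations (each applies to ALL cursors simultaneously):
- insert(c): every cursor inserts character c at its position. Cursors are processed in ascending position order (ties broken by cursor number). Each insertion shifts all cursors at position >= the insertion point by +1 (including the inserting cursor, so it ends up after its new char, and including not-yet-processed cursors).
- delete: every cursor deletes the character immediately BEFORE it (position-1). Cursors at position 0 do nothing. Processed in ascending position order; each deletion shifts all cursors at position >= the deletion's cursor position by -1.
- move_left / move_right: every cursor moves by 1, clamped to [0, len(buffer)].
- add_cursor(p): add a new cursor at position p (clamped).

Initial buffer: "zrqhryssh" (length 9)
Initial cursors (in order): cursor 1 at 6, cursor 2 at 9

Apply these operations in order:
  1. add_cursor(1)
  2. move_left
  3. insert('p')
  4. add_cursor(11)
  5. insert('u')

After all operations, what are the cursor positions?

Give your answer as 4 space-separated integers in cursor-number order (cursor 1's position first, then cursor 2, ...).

Answer: 9 15 2 15

Derivation:
After op 1 (add_cursor(1)): buffer="zrqhryssh" (len 9), cursors c3@1 c1@6 c2@9, authorship .........
After op 2 (move_left): buffer="zrqhryssh" (len 9), cursors c3@0 c1@5 c2@8, authorship .........
After op 3 (insert('p')): buffer="pzrqhrpyssph" (len 12), cursors c3@1 c1@7 c2@11, authorship 3.....1...2.
After op 4 (add_cursor(11)): buffer="pzrqhrpyssph" (len 12), cursors c3@1 c1@7 c2@11 c4@11, authorship 3.....1...2.
After op 5 (insert('u')): buffer="puzrqhrpuysspuuh" (len 16), cursors c3@2 c1@9 c2@15 c4@15, authorship 33.....11...224.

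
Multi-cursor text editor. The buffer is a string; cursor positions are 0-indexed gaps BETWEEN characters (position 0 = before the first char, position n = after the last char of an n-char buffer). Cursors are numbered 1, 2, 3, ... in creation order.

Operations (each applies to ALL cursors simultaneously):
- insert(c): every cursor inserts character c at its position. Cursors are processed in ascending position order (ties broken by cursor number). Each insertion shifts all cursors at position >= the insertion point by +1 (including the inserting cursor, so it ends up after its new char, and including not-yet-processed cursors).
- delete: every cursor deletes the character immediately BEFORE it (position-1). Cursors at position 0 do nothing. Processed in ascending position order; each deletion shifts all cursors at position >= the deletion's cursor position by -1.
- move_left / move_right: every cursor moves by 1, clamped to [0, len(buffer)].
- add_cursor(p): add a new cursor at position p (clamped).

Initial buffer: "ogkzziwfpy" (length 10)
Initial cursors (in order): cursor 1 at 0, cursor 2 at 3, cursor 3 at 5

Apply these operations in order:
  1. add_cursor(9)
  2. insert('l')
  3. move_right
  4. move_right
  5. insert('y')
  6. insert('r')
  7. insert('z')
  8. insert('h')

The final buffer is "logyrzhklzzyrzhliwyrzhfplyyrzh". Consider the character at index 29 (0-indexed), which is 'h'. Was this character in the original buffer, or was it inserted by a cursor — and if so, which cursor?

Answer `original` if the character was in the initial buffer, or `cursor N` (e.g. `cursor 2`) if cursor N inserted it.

Answer: cursor 4

Derivation:
After op 1 (add_cursor(9)): buffer="ogkzziwfpy" (len 10), cursors c1@0 c2@3 c3@5 c4@9, authorship ..........
After op 2 (insert('l')): buffer="logklzzliwfply" (len 14), cursors c1@1 c2@5 c3@8 c4@13, authorship 1...2..3....4.
After op 3 (move_right): buffer="logklzzliwfply" (len 14), cursors c1@2 c2@6 c3@9 c4@14, authorship 1...2..3....4.
After op 4 (move_right): buffer="logklzzliwfply" (len 14), cursors c1@3 c2@7 c3@10 c4@14, authorship 1...2..3....4.
After op 5 (insert('y')): buffer="logyklzzyliwyfplyy" (len 18), cursors c1@4 c2@9 c3@13 c4@18, authorship 1..1.2..23..3..4.4
After op 6 (insert('r')): buffer="logyrklzzyrliwyrfplyyr" (len 22), cursors c1@5 c2@11 c3@16 c4@22, authorship 1..11.2..223..33..4.44
After op 7 (insert('z')): buffer="logyrzklzzyrzliwyrzfplyyrz" (len 26), cursors c1@6 c2@13 c3@19 c4@26, authorship 1..111.2..2223..333..4.444
After op 8 (insert('h')): buffer="logyrzhklzzyrzhliwyrzhfplyyrzh" (len 30), cursors c1@7 c2@15 c3@22 c4@30, authorship 1..1111.2..22223..3333..4.4444
Authorship (.=original, N=cursor N): 1 . . 1 1 1 1 . 2 . . 2 2 2 2 3 . . 3 3 3 3 . . 4 . 4 4 4 4
Index 29: author = 4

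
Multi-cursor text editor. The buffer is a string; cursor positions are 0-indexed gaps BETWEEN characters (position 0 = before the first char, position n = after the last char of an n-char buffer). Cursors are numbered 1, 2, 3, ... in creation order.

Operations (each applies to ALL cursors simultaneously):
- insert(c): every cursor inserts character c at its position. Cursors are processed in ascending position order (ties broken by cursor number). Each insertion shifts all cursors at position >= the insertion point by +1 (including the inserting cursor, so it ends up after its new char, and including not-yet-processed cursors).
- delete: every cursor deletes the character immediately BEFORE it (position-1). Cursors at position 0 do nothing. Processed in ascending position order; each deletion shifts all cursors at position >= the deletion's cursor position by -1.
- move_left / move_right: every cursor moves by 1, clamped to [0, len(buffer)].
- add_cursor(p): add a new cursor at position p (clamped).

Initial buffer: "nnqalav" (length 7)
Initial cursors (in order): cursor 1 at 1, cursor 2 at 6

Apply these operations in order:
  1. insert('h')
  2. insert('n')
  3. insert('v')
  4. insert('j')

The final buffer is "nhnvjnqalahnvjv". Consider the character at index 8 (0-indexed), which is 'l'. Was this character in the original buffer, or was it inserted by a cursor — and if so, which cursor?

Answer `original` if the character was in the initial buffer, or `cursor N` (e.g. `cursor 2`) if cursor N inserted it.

After op 1 (insert('h')): buffer="nhnqalahv" (len 9), cursors c1@2 c2@8, authorship .1.....2.
After op 2 (insert('n')): buffer="nhnnqalahnv" (len 11), cursors c1@3 c2@10, authorship .11.....22.
After op 3 (insert('v')): buffer="nhnvnqalahnvv" (len 13), cursors c1@4 c2@12, authorship .111.....222.
After op 4 (insert('j')): buffer="nhnvjnqalahnvjv" (len 15), cursors c1@5 c2@14, authorship .1111.....2222.
Authorship (.=original, N=cursor N): . 1 1 1 1 . . . . . 2 2 2 2 .
Index 8: author = original

Answer: original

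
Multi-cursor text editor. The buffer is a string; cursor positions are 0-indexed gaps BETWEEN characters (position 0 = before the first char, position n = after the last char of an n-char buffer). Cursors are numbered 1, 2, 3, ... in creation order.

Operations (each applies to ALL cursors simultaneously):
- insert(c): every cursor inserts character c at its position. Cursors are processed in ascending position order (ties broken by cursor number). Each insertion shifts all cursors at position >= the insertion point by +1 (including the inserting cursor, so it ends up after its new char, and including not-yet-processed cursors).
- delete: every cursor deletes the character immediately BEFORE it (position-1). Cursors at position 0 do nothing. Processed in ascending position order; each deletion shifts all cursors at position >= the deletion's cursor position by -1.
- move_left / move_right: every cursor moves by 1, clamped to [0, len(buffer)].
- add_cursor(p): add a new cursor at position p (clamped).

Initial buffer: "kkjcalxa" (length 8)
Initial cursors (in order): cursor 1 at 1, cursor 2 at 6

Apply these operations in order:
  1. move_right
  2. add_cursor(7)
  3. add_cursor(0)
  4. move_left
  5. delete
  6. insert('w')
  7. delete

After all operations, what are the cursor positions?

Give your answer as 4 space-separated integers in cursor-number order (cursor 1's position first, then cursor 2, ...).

Answer: 0 3 3 0

Derivation:
After op 1 (move_right): buffer="kkjcalxa" (len 8), cursors c1@2 c2@7, authorship ........
After op 2 (add_cursor(7)): buffer="kkjcalxa" (len 8), cursors c1@2 c2@7 c3@7, authorship ........
After op 3 (add_cursor(0)): buffer="kkjcalxa" (len 8), cursors c4@0 c1@2 c2@7 c3@7, authorship ........
After op 4 (move_left): buffer="kkjcalxa" (len 8), cursors c4@0 c1@1 c2@6 c3@6, authorship ........
After op 5 (delete): buffer="kjcxa" (len 5), cursors c1@0 c4@0 c2@3 c3@3, authorship .....
After op 6 (insert('w')): buffer="wwkjcwwxa" (len 9), cursors c1@2 c4@2 c2@7 c3@7, authorship 14...23..
After op 7 (delete): buffer="kjcxa" (len 5), cursors c1@0 c4@0 c2@3 c3@3, authorship .....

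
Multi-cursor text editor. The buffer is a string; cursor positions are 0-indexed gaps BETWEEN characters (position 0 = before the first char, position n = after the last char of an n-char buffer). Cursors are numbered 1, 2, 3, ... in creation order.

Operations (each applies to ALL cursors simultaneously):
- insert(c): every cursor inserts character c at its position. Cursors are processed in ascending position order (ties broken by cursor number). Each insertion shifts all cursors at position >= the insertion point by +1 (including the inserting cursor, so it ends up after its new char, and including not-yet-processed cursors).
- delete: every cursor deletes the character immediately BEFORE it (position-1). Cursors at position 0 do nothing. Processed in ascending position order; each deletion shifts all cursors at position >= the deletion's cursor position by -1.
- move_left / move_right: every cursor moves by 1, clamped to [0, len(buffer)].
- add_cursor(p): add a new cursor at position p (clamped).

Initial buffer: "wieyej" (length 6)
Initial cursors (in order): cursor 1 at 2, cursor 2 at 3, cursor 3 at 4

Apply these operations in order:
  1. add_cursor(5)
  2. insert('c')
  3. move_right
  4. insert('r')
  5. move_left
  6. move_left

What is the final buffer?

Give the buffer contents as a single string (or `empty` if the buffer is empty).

After op 1 (add_cursor(5)): buffer="wieyej" (len 6), cursors c1@2 c2@3 c3@4 c4@5, authorship ......
After op 2 (insert('c')): buffer="wicecycecj" (len 10), cursors c1@3 c2@5 c3@7 c4@9, authorship ..1.2.3.4.
After op 3 (move_right): buffer="wicecycecj" (len 10), cursors c1@4 c2@6 c3@8 c4@10, authorship ..1.2.3.4.
After op 4 (insert('r')): buffer="wicercyrcercjr" (len 14), cursors c1@5 c2@8 c3@11 c4@14, authorship ..1.12.23.34.4
After op 5 (move_left): buffer="wicercyrcercjr" (len 14), cursors c1@4 c2@7 c3@10 c4@13, authorship ..1.12.23.34.4
After op 6 (move_left): buffer="wicercyrcercjr" (len 14), cursors c1@3 c2@6 c3@9 c4@12, authorship ..1.12.23.34.4

Answer: wicercyrcercjr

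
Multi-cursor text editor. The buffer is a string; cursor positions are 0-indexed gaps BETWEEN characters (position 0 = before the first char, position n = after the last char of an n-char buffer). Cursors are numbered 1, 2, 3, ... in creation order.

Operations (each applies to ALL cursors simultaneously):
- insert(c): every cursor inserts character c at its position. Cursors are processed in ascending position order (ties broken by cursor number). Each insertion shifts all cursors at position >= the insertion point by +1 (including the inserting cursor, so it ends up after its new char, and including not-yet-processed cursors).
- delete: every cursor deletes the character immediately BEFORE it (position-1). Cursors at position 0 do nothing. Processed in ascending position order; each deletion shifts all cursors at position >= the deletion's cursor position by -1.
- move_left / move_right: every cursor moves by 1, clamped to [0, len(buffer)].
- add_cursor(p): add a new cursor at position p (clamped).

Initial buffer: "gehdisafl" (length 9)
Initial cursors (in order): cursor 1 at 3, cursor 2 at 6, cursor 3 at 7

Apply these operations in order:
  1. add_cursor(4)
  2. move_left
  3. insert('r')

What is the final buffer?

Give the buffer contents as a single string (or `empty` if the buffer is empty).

After op 1 (add_cursor(4)): buffer="gehdisafl" (len 9), cursors c1@3 c4@4 c2@6 c3@7, authorship .........
After op 2 (move_left): buffer="gehdisafl" (len 9), cursors c1@2 c4@3 c2@5 c3@6, authorship .........
After op 3 (insert('r')): buffer="gerhrdirsrafl" (len 13), cursors c1@3 c4@5 c2@8 c3@10, authorship ..1.4..2.3...

Answer: gerhrdirsrafl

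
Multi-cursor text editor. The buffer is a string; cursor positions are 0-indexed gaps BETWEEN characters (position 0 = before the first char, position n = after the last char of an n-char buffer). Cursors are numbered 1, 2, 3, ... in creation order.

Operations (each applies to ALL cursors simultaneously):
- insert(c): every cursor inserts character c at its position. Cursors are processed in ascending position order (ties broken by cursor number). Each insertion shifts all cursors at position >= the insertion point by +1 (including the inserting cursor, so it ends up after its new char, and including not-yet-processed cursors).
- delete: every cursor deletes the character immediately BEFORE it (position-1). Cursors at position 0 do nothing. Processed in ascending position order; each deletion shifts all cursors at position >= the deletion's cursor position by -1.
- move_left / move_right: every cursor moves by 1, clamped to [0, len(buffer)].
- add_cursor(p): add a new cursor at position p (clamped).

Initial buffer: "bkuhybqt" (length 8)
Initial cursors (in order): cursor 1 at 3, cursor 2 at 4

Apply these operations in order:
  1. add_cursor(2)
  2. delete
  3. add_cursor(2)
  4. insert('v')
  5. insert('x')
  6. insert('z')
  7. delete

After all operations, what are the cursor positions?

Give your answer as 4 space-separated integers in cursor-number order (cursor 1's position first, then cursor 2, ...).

Answer: 7 7 7 10

Derivation:
After op 1 (add_cursor(2)): buffer="bkuhybqt" (len 8), cursors c3@2 c1@3 c2@4, authorship ........
After op 2 (delete): buffer="bybqt" (len 5), cursors c1@1 c2@1 c3@1, authorship .....
After op 3 (add_cursor(2)): buffer="bybqt" (len 5), cursors c1@1 c2@1 c3@1 c4@2, authorship .....
After op 4 (insert('v')): buffer="bvvvyvbqt" (len 9), cursors c1@4 c2@4 c3@4 c4@6, authorship .123.4...
After op 5 (insert('x')): buffer="bvvvxxxyvxbqt" (len 13), cursors c1@7 c2@7 c3@7 c4@10, authorship .123123.44...
After op 6 (insert('z')): buffer="bvvvxxxzzzyvxzbqt" (len 17), cursors c1@10 c2@10 c3@10 c4@14, authorship .123123123.444...
After op 7 (delete): buffer="bvvvxxxyvxbqt" (len 13), cursors c1@7 c2@7 c3@7 c4@10, authorship .123123.44...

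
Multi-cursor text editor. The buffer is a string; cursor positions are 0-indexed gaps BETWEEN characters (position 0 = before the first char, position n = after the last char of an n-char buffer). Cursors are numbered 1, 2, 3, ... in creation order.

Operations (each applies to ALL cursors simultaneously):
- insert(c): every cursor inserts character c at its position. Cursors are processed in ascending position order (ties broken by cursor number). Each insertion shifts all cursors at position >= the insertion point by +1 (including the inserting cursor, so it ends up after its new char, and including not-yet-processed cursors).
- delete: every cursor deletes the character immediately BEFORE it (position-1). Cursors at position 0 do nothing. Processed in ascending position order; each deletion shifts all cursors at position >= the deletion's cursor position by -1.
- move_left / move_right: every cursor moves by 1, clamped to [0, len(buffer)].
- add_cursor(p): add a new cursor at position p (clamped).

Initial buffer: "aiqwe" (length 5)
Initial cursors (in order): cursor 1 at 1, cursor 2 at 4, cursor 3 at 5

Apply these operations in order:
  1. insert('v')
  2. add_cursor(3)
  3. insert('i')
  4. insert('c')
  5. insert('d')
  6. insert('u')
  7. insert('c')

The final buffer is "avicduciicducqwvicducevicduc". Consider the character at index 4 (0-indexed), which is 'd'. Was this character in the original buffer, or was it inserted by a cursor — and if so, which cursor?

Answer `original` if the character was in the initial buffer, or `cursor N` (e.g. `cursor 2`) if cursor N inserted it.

After op 1 (insert('v')): buffer="aviqwvev" (len 8), cursors c1@2 c2@6 c3@8, authorship .1...2.3
After op 2 (add_cursor(3)): buffer="aviqwvev" (len 8), cursors c1@2 c4@3 c2@6 c3@8, authorship .1...2.3
After op 3 (insert('i')): buffer="aviiiqwvievi" (len 12), cursors c1@3 c4@5 c2@9 c3@12, authorship .11.4..22.33
After op 4 (insert('c')): buffer="aviciicqwvicevic" (len 16), cursors c1@4 c4@7 c2@12 c3@16, authorship .111.44..222.333
After op 5 (insert('d')): buffer="avicdiicdqwvicdevicd" (len 20), cursors c1@5 c4@9 c2@15 c3@20, authorship .1111.444..2222.3333
After op 6 (insert('u')): buffer="avicduiicduqwvicduevicdu" (len 24), cursors c1@6 c4@11 c2@18 c3@24, authorship .11111.4444..22222.33333
After op 7 (insert('c')): buffer="avicduciicducqwvicducevicduc" (len 28), cursors c1@7 c4@13 c2@21 c3@28, authorship .111111.44444..222222.333333
Authorship (.=original, N=cursor N): . 1 1 1 1 1 1 . 4 4 4 4 4 . . 2 2 2 2 2 2 . 3 3 3 3 3 3
Index 4: author = 1

Answer: cursor 1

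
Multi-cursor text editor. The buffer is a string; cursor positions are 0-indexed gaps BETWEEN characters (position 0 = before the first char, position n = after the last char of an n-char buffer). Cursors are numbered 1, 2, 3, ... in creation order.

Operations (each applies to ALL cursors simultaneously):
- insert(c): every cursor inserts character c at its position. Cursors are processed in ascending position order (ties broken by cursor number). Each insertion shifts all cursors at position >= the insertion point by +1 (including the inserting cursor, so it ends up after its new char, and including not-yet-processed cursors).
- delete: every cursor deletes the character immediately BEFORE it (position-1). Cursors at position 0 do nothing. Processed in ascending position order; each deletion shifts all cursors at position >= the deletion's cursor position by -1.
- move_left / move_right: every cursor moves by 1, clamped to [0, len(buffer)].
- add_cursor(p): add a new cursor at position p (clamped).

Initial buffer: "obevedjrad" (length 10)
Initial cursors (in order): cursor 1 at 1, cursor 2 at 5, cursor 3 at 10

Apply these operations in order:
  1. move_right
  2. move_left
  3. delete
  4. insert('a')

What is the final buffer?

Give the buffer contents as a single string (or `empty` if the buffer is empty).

After op 1 (move_right): buffer="obevedjrad" (len 10), cursors c1@2 c2@6 c3@10, authorship ..........
After op 2 (move_left): buffer="obevedjrad" (len 10), cursors c1@1 c2@5 c3@9, authorship ..........
After op 3 (delete): buffer="bevdjrd" (len 7), cursors c1@0 c2@3 c3@6, authorship .......
After op 4 (insert('a')): buffer="abevadjrad" (len 10), cursors c1@1 c2@5 c3@9, authorship 1...2...3.

Answer: abevadjrad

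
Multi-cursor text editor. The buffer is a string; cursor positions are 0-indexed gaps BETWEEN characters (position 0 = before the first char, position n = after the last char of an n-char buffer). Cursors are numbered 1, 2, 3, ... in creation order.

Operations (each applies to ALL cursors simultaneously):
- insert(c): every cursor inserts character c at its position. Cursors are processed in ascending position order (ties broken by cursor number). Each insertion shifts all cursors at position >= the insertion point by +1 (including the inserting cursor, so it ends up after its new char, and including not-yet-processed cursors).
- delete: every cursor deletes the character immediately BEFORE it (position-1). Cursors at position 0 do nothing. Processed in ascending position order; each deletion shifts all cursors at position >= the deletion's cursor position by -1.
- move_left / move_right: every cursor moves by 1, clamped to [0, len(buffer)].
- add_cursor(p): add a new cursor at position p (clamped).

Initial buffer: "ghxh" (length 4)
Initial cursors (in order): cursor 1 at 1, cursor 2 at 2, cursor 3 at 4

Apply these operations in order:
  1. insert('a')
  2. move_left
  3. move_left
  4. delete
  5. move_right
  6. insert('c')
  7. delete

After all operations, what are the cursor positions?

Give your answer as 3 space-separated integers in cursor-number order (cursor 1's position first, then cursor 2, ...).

Answer: 1 2 4

Derivation:
After op 1 (insert('a')): buffer="gahaxha" (len 7), cursors c1@2 c2@4 c3@7, authorship .1.2..3
After op 2 (move_left): buffer="gahaxha" (len 7), cursors c1@1 c2@3 c3@6, authorship .1.2..3
After op 3 (move_left): buffer="gahaxha" (len 7), cursors c1@0 c2@2 c3@5, authorship .1.2..3
After op 4 (delete): buffer="ghaha" (len 5), cursors c1@0 c2@1 c3@3, authorship ..2.3
After op 5 (move_right): buffer="ghaha" (len 5), cursors c1@1 c2@2 c3@4, authorship ..2.3
After op 6 (insert('c')): buffer="gchcahca" (len 8), cursors c1@2 c2@4 c3@7, authorship .1.22.33
After op 7 (delete): buffer="ghaha" (len 5), cursors c1@1 c2@2 c3@4, authorship ..2.3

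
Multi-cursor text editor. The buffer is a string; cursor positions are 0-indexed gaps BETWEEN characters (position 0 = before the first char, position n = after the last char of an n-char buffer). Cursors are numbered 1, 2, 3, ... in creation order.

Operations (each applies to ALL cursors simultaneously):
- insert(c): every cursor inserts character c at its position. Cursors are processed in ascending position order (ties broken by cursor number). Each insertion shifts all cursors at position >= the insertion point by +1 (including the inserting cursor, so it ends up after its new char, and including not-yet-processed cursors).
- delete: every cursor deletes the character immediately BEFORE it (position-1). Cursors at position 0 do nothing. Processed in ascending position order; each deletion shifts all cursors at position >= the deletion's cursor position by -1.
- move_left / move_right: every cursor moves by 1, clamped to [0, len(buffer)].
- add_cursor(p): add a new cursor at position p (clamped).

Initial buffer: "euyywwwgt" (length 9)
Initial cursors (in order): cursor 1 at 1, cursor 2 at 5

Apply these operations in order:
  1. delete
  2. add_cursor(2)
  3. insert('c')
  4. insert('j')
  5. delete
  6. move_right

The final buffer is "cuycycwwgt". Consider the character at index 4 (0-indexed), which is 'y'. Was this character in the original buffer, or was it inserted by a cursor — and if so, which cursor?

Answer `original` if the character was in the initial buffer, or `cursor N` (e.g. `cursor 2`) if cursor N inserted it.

Answer: original

Derivation:
After op 1 (delete): buffer="uyywwgt" (len 7), cursors c1@0 c2@3, authorship .......
After op 2 (add_cursor(2)): buffer="uyywwgt" (len 7), cursors c1@0 c3@2 c2@3, authorship .......
After op 3 (insert('c')): buffer="cuycycwwgt" (len 10), cursors c1@1 c3@4 c2@6, authorship 1..3.2....
After op 4 (insert('j')): buffer="cjuycjycjwwgt" (len 13), cursors c1@2 c3@6 c2@9, authorship 11..33.22....
After op 5 (delete): buffer="cuycycwwgt" (len 10), cursors c1@1 c3@4 c2@6, authorship 1..3.2....
After op 6 (move_right): buffer="cuycycwwgt" (len 10), cursors c1@2 c3@5 c2@7, authorship 1..3.2....
Authorship (.=original, N=cursor N): 1 . . 3 . 2 . . . .
Index 4: author = original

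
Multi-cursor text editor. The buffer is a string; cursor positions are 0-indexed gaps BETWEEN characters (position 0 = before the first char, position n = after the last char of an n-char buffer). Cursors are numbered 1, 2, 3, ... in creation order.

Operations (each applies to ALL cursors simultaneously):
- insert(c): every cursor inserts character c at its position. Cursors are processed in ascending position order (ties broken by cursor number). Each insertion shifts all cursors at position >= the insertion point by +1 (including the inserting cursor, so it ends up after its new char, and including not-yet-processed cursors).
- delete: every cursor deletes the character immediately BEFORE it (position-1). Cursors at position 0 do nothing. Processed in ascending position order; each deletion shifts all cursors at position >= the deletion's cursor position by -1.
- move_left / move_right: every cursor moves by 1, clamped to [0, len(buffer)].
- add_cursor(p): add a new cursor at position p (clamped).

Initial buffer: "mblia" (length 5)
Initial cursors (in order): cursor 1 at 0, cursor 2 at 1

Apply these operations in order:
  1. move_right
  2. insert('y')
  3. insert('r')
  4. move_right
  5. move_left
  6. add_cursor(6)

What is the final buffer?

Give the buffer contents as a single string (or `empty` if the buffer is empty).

After op 1 (move_right): buffer="mblia" (len 5), cursors c1@1 c2@2, authorship .....
After op 2 (insert('y')): buffer="mybylia" (len 7), cursors c1@2 c2@4, authorship .1.2...
After op 3 (insert('r')): buffer="myrbyrlia" (len 9), cursors c1@3 c2@6, authorship .11.22...
After op 4 (move_right): buffer="myrbyrlia" (len 9), cursors c1@4 c2@7, authorship .11.22...
After op 5 (move_left): buffer="myrbyrlia" (len 9), cursors c1@3 c2@6, authorship .11.22...
After op 6 (add_cursor(6)): buffer="myrbyrlia" (len 9), cursors c1@3 c2@6 c3@6, authorship .11.22...

Answer: myrbyrlia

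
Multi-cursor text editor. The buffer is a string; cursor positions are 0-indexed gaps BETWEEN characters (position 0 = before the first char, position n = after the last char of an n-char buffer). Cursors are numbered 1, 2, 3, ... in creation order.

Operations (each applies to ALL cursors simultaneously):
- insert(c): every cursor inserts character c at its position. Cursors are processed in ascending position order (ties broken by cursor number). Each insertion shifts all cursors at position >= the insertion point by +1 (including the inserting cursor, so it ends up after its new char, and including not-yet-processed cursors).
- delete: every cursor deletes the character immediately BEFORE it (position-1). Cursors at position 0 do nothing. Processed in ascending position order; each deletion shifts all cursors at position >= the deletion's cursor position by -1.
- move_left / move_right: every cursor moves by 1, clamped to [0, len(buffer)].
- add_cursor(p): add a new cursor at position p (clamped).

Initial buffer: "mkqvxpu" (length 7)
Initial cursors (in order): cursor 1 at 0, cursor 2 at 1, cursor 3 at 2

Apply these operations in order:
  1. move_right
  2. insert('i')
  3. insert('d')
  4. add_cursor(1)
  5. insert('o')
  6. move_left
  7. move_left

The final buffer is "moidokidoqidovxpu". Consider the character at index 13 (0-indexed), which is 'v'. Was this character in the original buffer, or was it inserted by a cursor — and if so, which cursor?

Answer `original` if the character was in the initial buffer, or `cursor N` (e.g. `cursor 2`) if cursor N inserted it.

Answer: original

Derivation:
After op 1 (move_right): buffer="mkqvxpu" (len 7), cursors c1@1 c2@2 c3@3, authorship .......
After op 2 (insert('i')): buffer="mikiqivxpu" (len 10), cursors c1@2 c2@4 c3@6, authorship .1.2.3....
After op 3 (insert('d')): buffer="midkidqidvxpu" (len 13), cursors c1@3 c2@6 c3@9, authorship .11.22.33....
After op 4 (add_cursor(1)): buffer="midkidqidvxpu" (len 13), cursors c4@1 c1@3 c2@6 c3@9, authorship .11.22.33....
After op 5 (insert('o')): buffer="moidokidoqidovxpu" (len 17), cursors c4@2 c1@5 c2@9 c3@13, authorship .4111.222.333....
After op 6 (move_left): buffer="moidokidoqidovxpu" (len 17), cursors c4@1 c1@4 c2@8 c3@12, authorship .4111.222.333....
After op 7 (move_left): buffer="moidokidoqidovxpu" (len 17), cursors c4@0 c1@3 c2@7 c3@11, authorship .4111.222.333....
Authorship (.=original, N=cursor N): . 4 1 1 1 . 2 2 2 . 3 3 3 . . . .
Index 13: author = original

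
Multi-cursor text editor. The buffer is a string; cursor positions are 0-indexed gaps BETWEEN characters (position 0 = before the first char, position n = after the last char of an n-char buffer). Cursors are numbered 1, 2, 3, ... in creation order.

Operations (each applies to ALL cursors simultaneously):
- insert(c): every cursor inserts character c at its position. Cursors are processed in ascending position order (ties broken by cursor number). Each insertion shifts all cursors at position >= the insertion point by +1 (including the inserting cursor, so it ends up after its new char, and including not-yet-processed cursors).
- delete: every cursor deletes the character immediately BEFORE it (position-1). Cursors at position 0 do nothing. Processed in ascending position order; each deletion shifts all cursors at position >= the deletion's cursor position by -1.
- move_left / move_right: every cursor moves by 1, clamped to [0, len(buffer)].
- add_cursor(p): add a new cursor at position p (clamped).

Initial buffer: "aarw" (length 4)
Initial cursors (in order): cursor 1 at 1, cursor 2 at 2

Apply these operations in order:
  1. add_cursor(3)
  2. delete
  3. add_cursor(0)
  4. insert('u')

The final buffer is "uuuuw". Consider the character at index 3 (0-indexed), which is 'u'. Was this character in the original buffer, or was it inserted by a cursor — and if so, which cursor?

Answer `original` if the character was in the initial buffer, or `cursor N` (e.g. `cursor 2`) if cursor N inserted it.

After op 1 (add_cursor(3)): buffer="aarw" (len 4), cursors c1@1 c2@2 c3@3, authorship ....
After op 2 (delete): buffer="w" (len 1), cursors c1@0 c2@0 c3@0, authorship .
After op 3 (add_cursor(0)): buffer="w" (len 1), cursors c1@0 c2@0 c3@0 c4@0, authorship .
After op 4 (insert('u')): buffer="uuuuw" (len 5), cursors c1@4 c2@4 c3@4 c4@4, authorship 1234.
Authorship (.=original, N=cursor N): 1 2 3 4 .
Index 3: author = 4

Answer: cursor 4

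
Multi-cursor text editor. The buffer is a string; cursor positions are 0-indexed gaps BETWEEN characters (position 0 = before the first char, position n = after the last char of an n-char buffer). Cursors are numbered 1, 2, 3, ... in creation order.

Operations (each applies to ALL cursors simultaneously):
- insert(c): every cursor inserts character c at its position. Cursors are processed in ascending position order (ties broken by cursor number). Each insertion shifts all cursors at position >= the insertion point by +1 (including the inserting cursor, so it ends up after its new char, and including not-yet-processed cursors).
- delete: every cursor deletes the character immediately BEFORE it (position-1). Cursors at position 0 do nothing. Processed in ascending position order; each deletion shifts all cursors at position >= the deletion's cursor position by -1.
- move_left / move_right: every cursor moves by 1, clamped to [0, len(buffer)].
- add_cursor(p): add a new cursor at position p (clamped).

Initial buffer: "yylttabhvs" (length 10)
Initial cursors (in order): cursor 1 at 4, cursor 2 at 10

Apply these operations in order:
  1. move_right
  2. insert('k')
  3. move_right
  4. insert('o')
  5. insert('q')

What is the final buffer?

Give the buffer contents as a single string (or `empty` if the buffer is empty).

After op 1 (move_right): buffer="yylttabhvs" (len 10), cursors c1@5 c2@10, authorship ..........
After op 2 (insert('k')): buffer="yylttkabhvsk" (len 12), cursors c1@6 c2@12, authorship .....1.....2
After op 3 (move_right): buffer="yylttkabhvsk" (len 12), cursors c1@7 c2@12, authorship .....1.....2
After op 4 (insert('o')): buffer="yylttkaobhvsko" (len 14), cursors c1@8 c2@14, authorship .....1.1....22
After op 5 (insert('q')): buffer="yylttkaoqbhvskoq" (len 16), cursors c1@9 c2@16, authorship .....1.11....222

Answer: yylttkaoqbhvskoq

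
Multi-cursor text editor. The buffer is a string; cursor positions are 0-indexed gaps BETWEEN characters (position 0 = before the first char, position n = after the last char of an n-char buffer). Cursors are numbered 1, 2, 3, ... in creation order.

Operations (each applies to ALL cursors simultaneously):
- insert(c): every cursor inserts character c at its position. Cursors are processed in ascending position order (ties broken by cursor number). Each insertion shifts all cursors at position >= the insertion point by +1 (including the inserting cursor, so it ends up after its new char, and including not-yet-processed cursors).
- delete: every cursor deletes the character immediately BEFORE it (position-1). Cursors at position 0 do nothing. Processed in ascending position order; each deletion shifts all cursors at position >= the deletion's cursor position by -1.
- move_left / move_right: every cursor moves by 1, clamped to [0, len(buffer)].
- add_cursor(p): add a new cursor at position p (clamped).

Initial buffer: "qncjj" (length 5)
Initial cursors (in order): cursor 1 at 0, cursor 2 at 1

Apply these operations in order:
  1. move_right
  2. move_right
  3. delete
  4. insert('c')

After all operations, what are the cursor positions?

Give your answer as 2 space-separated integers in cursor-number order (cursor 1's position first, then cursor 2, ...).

Answer: 3 3

Derivation:
After op 1 (move_right): buffer="qncjj" (len 5), cursors c1@1 c2@2, authorship .....
After op 2 (move_right): buffer="qncjj" (len 5), cursors c1@2 c2@3, authorship .....
After op 3 (delete): buffer="qjj" (len 3), cursors c1@1 c2@1, authorship ...
After op 4 (insert('c')): buffer="qccjj" (len 5), cursors c1@3 c2@3, authorship .12..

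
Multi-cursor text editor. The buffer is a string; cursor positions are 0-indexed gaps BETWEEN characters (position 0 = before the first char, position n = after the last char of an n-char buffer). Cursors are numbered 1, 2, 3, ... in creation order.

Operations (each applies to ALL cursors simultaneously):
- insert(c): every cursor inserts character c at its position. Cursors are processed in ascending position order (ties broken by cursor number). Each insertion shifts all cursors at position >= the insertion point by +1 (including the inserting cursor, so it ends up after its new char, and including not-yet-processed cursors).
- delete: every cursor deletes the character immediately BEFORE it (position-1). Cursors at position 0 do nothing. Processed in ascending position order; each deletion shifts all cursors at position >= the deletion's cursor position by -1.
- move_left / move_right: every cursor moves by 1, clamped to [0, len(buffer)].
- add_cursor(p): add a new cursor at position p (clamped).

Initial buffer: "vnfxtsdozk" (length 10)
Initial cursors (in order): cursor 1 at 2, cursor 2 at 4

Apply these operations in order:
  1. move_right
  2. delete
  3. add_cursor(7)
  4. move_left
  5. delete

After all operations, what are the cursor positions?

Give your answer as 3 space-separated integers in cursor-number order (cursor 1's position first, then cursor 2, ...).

Answer: 0 0 3

Derivation:
After op 1 (move_right): buffer="vnfxtsdozk" (len 10), cursors c1@3 c2@5, authorship ..........
After op 2 (delete): buffer="vnxsdozk" (len 8), cursors c1@2 c2@3, authorship ........
After op 3 (add_cursor(7)): buffer="vnxsdozk" (len 8), cursors c1@2 c2@3 c3@7, authorship ........
After op 4 (move_left): buffer="vnxsdozk" (len 8), cursors c1@1 c2@2 c3@6, authorship ........
After op 5 (delete): buffer="xsdzk" (len 5), cursors c1@0 c2@0 c3@3, authorship .....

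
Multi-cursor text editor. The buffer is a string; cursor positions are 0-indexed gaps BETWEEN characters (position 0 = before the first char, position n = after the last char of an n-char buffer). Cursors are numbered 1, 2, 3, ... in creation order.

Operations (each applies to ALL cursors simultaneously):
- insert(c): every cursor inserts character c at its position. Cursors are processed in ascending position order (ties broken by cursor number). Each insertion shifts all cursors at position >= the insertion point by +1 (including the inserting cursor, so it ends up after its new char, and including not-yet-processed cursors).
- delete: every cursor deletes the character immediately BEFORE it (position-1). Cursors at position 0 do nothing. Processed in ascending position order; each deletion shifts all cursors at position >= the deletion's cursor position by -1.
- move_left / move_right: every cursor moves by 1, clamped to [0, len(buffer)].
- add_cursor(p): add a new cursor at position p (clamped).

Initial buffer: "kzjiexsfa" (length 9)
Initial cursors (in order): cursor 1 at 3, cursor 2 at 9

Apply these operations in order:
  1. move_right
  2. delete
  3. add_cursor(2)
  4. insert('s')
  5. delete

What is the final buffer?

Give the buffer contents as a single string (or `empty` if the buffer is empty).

After op 1 (move_right): buffer="kzjiexsfa" (len 9), cursors c1@4 c2@9, authorship .........
After op 2 (delete): buffer="kzjexsf" (len 7), cursors c1@3 c2@7, authorship .......
After op 3 (add_cursor(2)): buffer="kzjexsf" (len 7), cursors c3@2 c1@3 c2@7, authorship .......
After op 4 (insert('s')): buffer="kzsjsexsfs" (len 10), cursors c3@3 c1@5 c2@10, authorship ..3.1....2
After op 5 (delete): buffer="kzjexsf" (len 7), cursors c3@2 c1@3 c2@7, authorship .......

Answer: kzjexsf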